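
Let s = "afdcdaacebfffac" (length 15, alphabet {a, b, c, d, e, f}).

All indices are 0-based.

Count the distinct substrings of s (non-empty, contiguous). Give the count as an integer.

sorted suffixes:
  #0 SA[0]=5  'aacebfffac'
  #1 SA[1]=13  'ac'
  #2 SA[2]=6  'acebfffac'
  #3 SA[3]=0  'afdcdaacebfffac'
  #4 SA[4]=9  'bfffac'
  #5 SA[5]=14  'c'
  #6 SA[6]=3  'cdaacebfffac'
  #7 SA[7]=7  'cebfffac'
  #8 SA[8]=4  'daacebfffac'
  #9 SA[9]=2  'dcdaacebfffac'
  #10 SA[10]=8  'ebfffac'
  #11 SA[11]=12  'fac'
  #12 SA[12]=1  'fdcdaacebfffac'
  #13 SA[13]=11  'ffac'
  #14 SA[14]=10  'fffac'

SA = [5, 13, 6, 0, 9, 14, 3, 7, 4, 2, 8, 12, 1, 11, 10]
i: (SA[i-1],SA[i]) lcp shared
  1: (5,13) 1 'a'
  2: (13,6) 2 'ac'
  3: (6,0) 1 'a'
  4: (0,9) 0 ''
  5: (9,14) 0 ''
  6: (14,3) 1 'c'
  7: (3,7) 1 'c'
  8: (7,4) 0 ''
  9: (4,2) 1 'd'
  10: (2,8) 0 ''
  11: (8,12) 0 ''
  12: (12,1) 1 'f'
  13: (1,11) 1 'f'
  14: (11,10) 2 'ff'

n(n+1)/2 = 15·16/2 = 120
Σ LCP = 0 + 1 + 2 + 1 + 0 + 0 + 1 + 1 + 0 + 1 + 0 + 0 + 1 + 1 + 2 = 11
distinct = 120 − 11 = 109

109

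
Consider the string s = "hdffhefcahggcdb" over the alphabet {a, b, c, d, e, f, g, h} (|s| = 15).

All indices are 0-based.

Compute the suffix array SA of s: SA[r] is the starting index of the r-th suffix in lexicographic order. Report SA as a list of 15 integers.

rank→(start, suffix):
  0 → (8, 'ahggcdb')
  1 → (14, 'b')
  2 → (7, 'cahggcdb')
  3 → (12, 'cdb')
  4 → (13, 'db')
  5 → (1, 'dffhefcahggcdb')
  6 → (5, 'efcahggcdb')
  7 → (6, 'fcahggcdb')
  8 → (2, 'ffhefcahggcdb')
  9 → (3, 'fhefcahggcdb')
  10 → (11, 'gcdb')
  11 → (10, 'ggcdb')
  12 → (0, 'hdffhefcahggcdb')
  13 → (4, 'hefcahggcdb')
  14 → (9, 'hggcdb')

[8, 14, 7, 12, 13, 1, 5, 6, 2, 3, 11, 10, 0, 4, 9]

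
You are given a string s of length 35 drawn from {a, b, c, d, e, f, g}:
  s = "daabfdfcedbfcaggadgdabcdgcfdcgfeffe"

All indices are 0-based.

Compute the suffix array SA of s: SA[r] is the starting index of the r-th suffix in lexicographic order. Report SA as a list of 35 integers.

rank | idx | suffix
   0 |   1 | aabfdfcedbfcaggadgdabcdgcfdcgfeffe
   1 |  20 | abcdgcfdcgfeffe
   2 |   2 | abfdfcedbfcaggadgdabcdgcfdcgfeffe
   3 |  16 | adgdabcdgcfdcgfeffe
   4 |  13 | aggadgdabcdgcfdcgfeffe
   5 |  21 | bcdgcfdcgfeffe
   6 |  10 | bfcaggadgdabcdgcfdcgfeffe
   7 |   3 | bfdfcedbfcaggadgdabcdgcfdcgfeffe
   8 |  12 | caggadgdabcdgcfdcgfeffe
   9 |  22 | cdgcfdcgfeffe
  10 |   7 | cedbfcaggadgdabcdgcfdcgfeffe
  11 |  25 | cfdcgfeffe
  12 |  28 | cgfeffe
  13 |   0 | daabfdfcedbfcaggadgdabcdgcfdcgfeffe
  14 |  19 | dabcdgcfdcgfeffe
  15 |   9 | dbfcaggadgdabcdgcfdcgfeffe
  16 |  27 | dcgfeffe
  17 |   5 | dfcedbfcaggadgdabcdgcfdcgfeffe
  18 |  23 | dgcfdcgfeffe
  19 |  17 | dgdabcdgcfdcgfeffe
  20 |  34 | e
  21 |   8 | edbfcaggadgdabcdgcfdcgfeffe
  22 |  31 | effe
  23 |  11 | fcaggadgdabcdgcfdcgfeffe
  24 |   6 | fcedbfcaggadgdabcdgcfdcgfeffe
  25 |  26 | fdcgfeffe
  26 |   4 | fdfcedbfcaggadgdabcdgcfdcgfeffe
  27 |  33 | fe
  28 |  30 | feffe
  29 |  32 | ffe
  30 |  15 | gadgdabcdgcfdcgfeffe
  31 |  24 | gcfdcgfeffe
  32 |  18 | gdabcdgcfdcgfeffe
  33 |  29 | gfeffe
  34 |  14 | ggadgdabcdgcfdcgfeffe

[1, 20, 2, 16, 13, 21, 10, 3, 12, 22, 7, 25, 28, 0, 19, 9, 27, 5, 23, 17, 34, 8, 31, 11, 6, 26, 4, 33, 30, 32, 15, 24, 18, 29, 14]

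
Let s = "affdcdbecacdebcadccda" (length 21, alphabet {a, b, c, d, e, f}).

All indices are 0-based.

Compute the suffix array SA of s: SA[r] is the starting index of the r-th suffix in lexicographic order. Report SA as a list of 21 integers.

[20, 9, 15, 0, 13, 6, 8, 14, 17, 18, 4, 10, 19, 5, 16, 3, 11, 12, 7, 2, 1]

sorted suffixes:
  #0 SA[0]=20  'a'
  #1 SA[1]=9  'acdebcadccda'
  #2 SA[2]=15  'adccda'
  #3 SA[3]=0  'affdcdbecacdebcadccda'
  #4 SA[4]=13  'bcadccda'
  #5 SA[5]=6  'becacdebcadccda'
  #6 SA[6]=8  'cacdebcadccda'
  #7 SA[7]=14  'cadccda'
  #8 SA[8]=17  'ccda'
  #9 SA[9]=18  'cda'
  #10 SA[10]=4  'cdbecacdebcadccda'
  #11 SA[11]=10  'cdebcadccda'
  #12 SA[12]=19  'da'
  #13 SA[13]=5  'dbecacdebcadccda'
  #14 SA[14]=16  'dccda'
  #15 SA[15]=3  'dcdbecacdebcadccda'
  #16 SA[16]=11  'debcadccda'
  #17 SA[17]=12  'ebcadccda'
  #18 SA[18]=7  'ecacdebcadccda'
  #19 SA[19]=2  'fdcdbecacdebcadccda'
  #20 SA[20]=1  'ffdcdbecacdebcadccda'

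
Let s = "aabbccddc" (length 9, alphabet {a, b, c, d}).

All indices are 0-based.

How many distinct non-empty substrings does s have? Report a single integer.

rank | idx | suffix
   0 |   0 | aabbccddc
   1 |   1 | abbccddc
   2 |   2 | bbccddc
   3 |   3 | bccddc
   4 |   8 | c
   5 |   4 | ccddc
   6 |   5 | cddc
   7 |   7 | dc
   8 |   6 | ddc

SA = [0, 1, 2, 3, 8, 4, 5, 7, 6]
i: (SA[i-1],SA[i]) lcp shared
  1: (0,1) 1 'a'
  2: (1,2) 0 ''
  3: (2,3) 1 'b'
  4: (3,8) 0 ''
  5: (8,4) 1 'c'
  6: (4,5) 1 'c'
  7: (5,7) 0 ''
  8: (7,6) 1 'd'

n(n+1)/2 = 9·10/2 = 45
Σ LCP = 0 + 1 + 0 + 1 + 0 + 1 + 1 + 0 + 1 = 5
distinct = 45 − 5 = 40

40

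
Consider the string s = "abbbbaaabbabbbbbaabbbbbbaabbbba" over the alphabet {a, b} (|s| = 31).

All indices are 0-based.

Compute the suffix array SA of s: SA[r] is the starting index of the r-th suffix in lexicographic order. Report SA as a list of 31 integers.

[30, 5, 6, 24, 16, 7, 25, 0, 10, 17, 29, 4, 23, 15, 9, 28, 3, 22, 14, 8, 27, 2, 21, 13, 26, 1, 20, 12, 19, 11, 18]

rank→(start, suffix):
  0 → (30, 'a')
  1 → (5, 'aaabbabbbbbaabbbbbbaabbbba')
  2 → (6, 'aabbabbbbbaabbbbbbaabbbba')
  3 → (24, 'aabbbba')
  4 → (16, 'aabbbbbbaabbbba')
  5 → (7, 'abbabbbbbaabbbbbbaabbbba')
  6 → (25, 'abbbba')
  7 → (0, 'abbbbaaabbabbbbbaabbbbbbaabbbba')
  8 → (10, 'abbbbbaabbbbbbaabbbba')
  9 → (17, 'abbbbbbaabbbba')
  10 → (29, 'ba')
  11 → (4, 'baaabbabbbbbaabbbbbbaabbbba')
  12 → (23, 'baabbbba')
  13 → (15, 'baabbbbbbaabbbba')
  14 → (9, 'babbbbbaabbbbbbaabbbba')
  15 → (28, 'bba')
  16 → (3, 'bbaaabbabbbbbaabbbbbbaabbbba')
  17 → (22, 'bbaabbbba')
  18 → (14, 'bbaabbbbbbaabbbba')
  19 → (8, 'bbabbbbbaabbbbbbaabbbba')
  20 → (27, 'bbba')
  21 → (2, 'bbbaaabbabbbbbaabbbbbbaabbbba')
  22 → (21, 'bbbaabbbba')
  23 → (13, 'bbbaabbbbbbaabbbba')
  24 → (26, 'bbbba')
  25 → (1, 'bbbbaaabbabbbbbaabbbbbbaabbbba')
  26 → (20, 'bbbbaabbbba')
  27 → (12, 'bbbbaabbbbbbaabbbba')
  28 → (19, 'bbbbbaabbbba')
  29 → (11, 'bbbbbaabbbbbbaabbbba')
  30 → (18, 'bbbbbbaabbbba')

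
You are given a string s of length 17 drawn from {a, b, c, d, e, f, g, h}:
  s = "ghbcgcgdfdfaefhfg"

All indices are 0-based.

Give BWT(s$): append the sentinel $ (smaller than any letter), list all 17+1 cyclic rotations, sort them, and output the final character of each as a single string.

rank  rotation            last
    0  $ghbcgcgdfdfaefhfg  g
    1  aefhfg$ghbcgcgdfdf  f
    2  bcgcgdfdfaefhfg$gh  h
    3  cgcgdfdfaefhfg$ghb  b
    4  cgdfdfaefhfg$ghbcg  g
    5  dfaefhfg$ghbcgcgdf  f
    6  dfdfaefhfg$ghbcgcg  g
    7  efhfg$ghbcgcgdfdfa  a
    8  faefhfg$ghbcgcgdfd  d
    9  fdfaefhfg$ghbcgcgd  d
   10  fg$ghbcgcgdfdfaefh  h
   11  fhfg$ghbcgcgdfdfae  e
   12  g$ghbcgcgdfdfaefhf  f
   13  gcgdfdfaefhfg$ghbc  c
   14  gdfdfaefhfg$ghbcgc  c
   15  ghbcgcgdfdfaefhfg$  $
   16  hbcgcgdfdfaefhfg$g  g
   17  hfg$ghbcgcgdfdfaef  f

gfhbgfgaddhefcc$gf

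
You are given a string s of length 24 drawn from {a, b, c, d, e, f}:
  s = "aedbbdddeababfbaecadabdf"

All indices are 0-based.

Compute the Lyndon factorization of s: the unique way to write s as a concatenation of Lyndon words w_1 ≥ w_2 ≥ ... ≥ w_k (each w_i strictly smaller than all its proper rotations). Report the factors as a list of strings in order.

["aedbbddde", "ababfbaecadabdf"]

emit factor 1: 'aedbbddde' (i=0, period=9)
emit factor 2: 'ababfbaecadabdf' (i=9, period=15)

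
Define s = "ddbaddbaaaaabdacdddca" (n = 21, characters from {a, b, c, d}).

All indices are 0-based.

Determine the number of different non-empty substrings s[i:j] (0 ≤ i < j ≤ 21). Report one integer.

200

rank | idx | suffix
   0 |  20 | a
   1 |   7 | aaaaabdacdddca
   2 |   8 | aaaabdacdddca
   3 |   9 | aaabdacdddca
   4 |  10 | aabdacdddca
   5 |  11 | abdacdddca
   6 |  14 | acdddca
   7 |   3 | addbaaaaabdacdddca
   8 |   6 | baaaaabdacdddca
   9 |   2 | baddbaaaaabdacdddca
  10 |  12 | bdacdddca
  11 |  19 | ca
  12 |  15 | cdddca
  13 |  13 | dacdddca
  14 |   5 | dbaaaaabdacdddca
  15 |   1 | dbaddbaaaaabdacdddca
  16 |  18 | dca
  17 |   4 | ddbaaaaabdacdddca
  18 |   0 | ddbaddbaaaaabdacdddca
  19 |  17 | ddca
  20 |  16 | dddca

SA = [20, 7, 8, 9, 10, 11, 14, 3, 6, 2, 12, 19, 15, 13, 5, 1, 18, 4, 0, 17, 16]
rank  pair      lcp
   1  s[20:],s[7:]  1  'a'
   2  s[7:],s[8:]  4  'aaaa'
   3  s[8:],s[9:]  3  'aaa'
   4  s[9:],s[10:]  2  'aa'
   5  s[10:],s[11:]  1  'a'
   6  s[11:],s[14:]  1  'a'
   7  s[14:],s[3:]  1  'a'
   8  s[3:],s[6:]  0  ''
   9  s[6:],s[2:]  2  'ba'
  10  s[2:],s[12:]  1  'b'
  11  s[12:],s[19:]  0  ''
  12  s[19:],s[15:]  1  'c'
  13  s[15:],s[13:]  0  ''
  14  s[13:],s[5:]  1  'd'
  15  s[5:],s[1:]  3  'dba'
  16  s[1:],s[18:]  1  'd'
  17  s[18:],s[4:]  1  'd'
  18  s[4:],s[0:]  4  'ddba'
  19  s[0:],s[17:]  2  'dd'
  20  s[17:],s[16:]  2  'dd'

n(n+1)/2 = 21·22/2 = 231
Σ LCP = 0 + 1 + 4 + 3 + 2 + 1 + 1 + 1 + 0 + 2 + 1 + 0 + 1 + 0 + 1 + 3 + 1 + 1 + 4 + 2 + 2 = 31
distinct = 231 − 31 = 200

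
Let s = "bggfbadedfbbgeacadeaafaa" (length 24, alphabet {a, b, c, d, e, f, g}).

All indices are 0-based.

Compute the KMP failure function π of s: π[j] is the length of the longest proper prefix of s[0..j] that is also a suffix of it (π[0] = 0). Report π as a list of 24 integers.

π[0] = 0
j=1 s[j]='g': π[1]=0 (border '')
j=2 s[j]='g': π[2]=0 (border '')
j=3 s[j]='f': π[3]=0 (border '')
j=4 s[j]='b': π[4]=1 (border 'b')
j=5 s[j]='a': k: 1→0; π[5]=0 (border '')
j=6 s[j]='d': π[6]=0 (border '')
j=7 s[j]='e': π[7]=0 (border '')
j=8 s[j]='d': π[8]=0 (border '')
j=9 s[j]='f': π[9]=0 (border '')
j=10 s[j]='b': π[10]=1 (border 'b')
j=11 s[j]='b': k: 1→0; π[11]=1 (border 'b')
j=12 s[j]='g': π[12]=2 (border 'bg')
j=13 s[j]='e': k: 2→0; π[13]=0 (border '')
j=14 s[j]='a': π[14]=0 (border '')
j=15 s[j]='c': π[15]=0 (border '')
j=16 s[j]='a': π[16]=0 (border '')
j=17 s[j]='d': π[17]=0 (border '')
j=18 s[j]='e': π[18]=0 (border '')
j=19 s[j]='a': π[19]=0 (border '')
j=20 s[j]='a': π[20]=0 (border '')
j=21 s[j]='f': π[21]=0 (border '')
j=22 s[j]='a': π[22]=0 (border '')
j=23 s[j]='a': π[23]=0 (border '')

[0, 0, 0, 0, 1, 0, 0, 0, 0, 0, 1, 1, 2, 0, 0, 0, 0, 0, 0, 0, 0, 0, 0, 0]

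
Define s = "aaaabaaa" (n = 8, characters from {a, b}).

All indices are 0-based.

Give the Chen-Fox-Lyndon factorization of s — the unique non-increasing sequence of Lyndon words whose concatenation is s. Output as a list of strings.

emit factor 1: 'aaaab' (i=0, period=5)
emit factor 2: 'a' (i=5, period=1)
emit factor 3: 'a' (i=6, period=1)
emit factor 4: 'a' (i=7, period=1)

["aaaab", "a", "a", "a"]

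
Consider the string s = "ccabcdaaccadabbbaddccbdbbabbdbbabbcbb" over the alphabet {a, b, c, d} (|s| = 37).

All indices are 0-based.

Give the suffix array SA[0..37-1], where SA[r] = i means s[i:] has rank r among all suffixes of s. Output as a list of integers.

[6, 12, 31, 25, 2, 7, 10, 16, 36, 30, 24, 15, 35, 29, 23, 14, 13, 32, 26, 33, 3, 27, 21, 1, 9, 34, 20, 0, 8, 19, 4, 5, 11, 28, 22, 18, 17]

rank | idx | suffix
   0 |   6 | aaccadabbbaddccbdbbabbdbbabbcbb
   1 |  12 | abbbaddccbdbbabbdbbabbcbb
   2 |  31 | abbcbb
   3 |  25 | abbdbbabbcbb
   4 |   2 | abcdaaccadabbbaddccbdbbabbdbbabbcbb
   5 |   7 | accadabbbaddccbdbbabbdbbabbcbb
   6 |  10 | adabbbaddccbdbbabbdbbabbcbb
   7 |  16 | addccbdbbabbdbbabbcbb
   8 |  36 | b
   9 |  30 | babbcbb
  10 |  24 | babbdbbabbcbb
  11 |  15 | baddccbdbbabbdbbabbcbb
  12 |  35 | bb
  13 |  29 | bbabbcbb
  14 |  23 | bbabbdbbabbcbb
  15 |  14 | bbaddccbdbbabbdbbabbcbb
  16 |  13 | bbbaddccbdbbabbdbbabbcbb
  17 |  32 | bbcbb
  18 |  26 | bbdbbabbcbb
  19 |  33 | bcbb
  20 |   3 | bcdaaccadabbbaddccbdbbabbdbbabbcbb
  21 |  27 | bdbbabbcbb
  22 |  21 | bdbbabbdbbabbcbb
  23 |   1 | cabcdaaccadabbbaddccbdbbabbdbbabbcbb
  24 |   9 | cadabbbaddccbdbbabbdbbabbcbb
  25 |  34 | cbb
  26 |  20 | cbdbbabbdbbabbcbb
  27 |   0 | ccabcdaaccadabbbaddccbdbbabbdbbabbcbb
  28 |   8 | ccadabbbaddccbdbbabbdbbabbcbb
  29 |  19 | ccbdbbabbdbbabbcbb
  30 |   4 | cdaaccadabbbaddccbdbbabbdbbabbcbb
  31 |   5 | daaccadabbbaddccbdbbabbdbbabbcbb
  32 |  11 | dabbbaddccbdbbabbdbbabbcbb
  33 |  28 | dbbabbcbb
  34 |  22 | dbbabbdbbabbcbb
  35 |  18 | dccbdbbabbdbbabbcbb
  36 |  17 | ddccbdbbabbdbbabbcbb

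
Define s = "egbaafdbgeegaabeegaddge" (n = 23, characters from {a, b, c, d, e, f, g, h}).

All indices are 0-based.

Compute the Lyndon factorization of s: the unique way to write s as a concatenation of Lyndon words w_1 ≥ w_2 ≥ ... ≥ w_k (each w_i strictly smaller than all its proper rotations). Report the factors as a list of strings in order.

emit factor 1: 'eg' (i=0, period=2)
emit factor 2: 'b' (i=2, period=1)
emit factor 3: 'aafdbgeeg' (i=3, period=9)
emit factor 4: 'aabeegaddge' (i=12, period=11)

["eg", "b", "aafdbgeeg", "aabeegaddge"]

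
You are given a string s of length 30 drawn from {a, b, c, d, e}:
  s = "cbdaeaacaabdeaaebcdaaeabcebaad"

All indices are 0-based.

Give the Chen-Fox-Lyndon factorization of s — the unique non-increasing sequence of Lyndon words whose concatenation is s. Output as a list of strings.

emit factor 1: 'c' (i=0, period=1)
emit factor 2: 'bd' (i=1, period=2)
emit factor 3: 'ae' (i=3, period=2)
emit factor 4: 'aac' (i=5, period=3)
emit factor 5: 'aabdeaaebcdaaeabcebaad' (i=8, period=22)

["c", "bd", "ae", "aac", "aabdeaaebcdaaeabcebaad"]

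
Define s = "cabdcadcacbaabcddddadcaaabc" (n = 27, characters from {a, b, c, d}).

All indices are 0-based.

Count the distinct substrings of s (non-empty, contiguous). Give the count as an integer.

rank | idx | suffix
   0 |  22 | aaabc
   1 |  23 | aabc
   2 |  11 | aabcddddadcaaabc
   3 |  24 | abc
   4 |  12 | abcddddadcaaabc
   5 |   1 | abdcadcacbaabcddddadcaaabc
   6 |   8 | acbaabcddddadcaaabc
   7 |  19 | adcaaabc
   8 |   5 | adcacbaabcddddadcaaabc
   9 |  10 | baabcddddadcaaabc
  10 |  25 | bc
  11 |  13 | bcddddadcaaabc
  12 |   2 | bdcadcacbaabcddddadcaaabc
  13 |  26 | c
  14 |  21 | caaabc
  15 |   0 | cabdcadcacbaabcddddadcaaabc
  16 |   7 | cacbaabcddddadcaaabc
  17 |   4 | cadcacbaabcddddadcaaabc
  18 |   9 | cbaabcddddadcaaabc
  19 |  14 | cddddadcaaabc
  20 |  18 | dadcaaabc
  21 |  20 | dcaaabc
  22 |   6 | dcacbaabcddddadcaaabc
  23 |   3 | dcadcacbaabcddddadcaaabc
  24 |  17 | ddadcaaabc
  25 |  16 | dddadcaaabc
  26 |  15 | ddddadcaaabc

SA = [22, 23, 11, 24, 12, 1, 8, 19, 5, 10, 25, 13, 2, 26, 21, 0, 7, 4, 9, 14, 18, 20, 6, 3, 17, 16, 15]
[i] adj suffixes → lcp
  [1] 22/23 → 2 ('aa')
  [2] 23/11 → 4 ('aabc')
  [3] 11/24 → 1 ('a')
  [4] 24/12 → 3 ('abc')
  [5] 12/1 → 2 ('ab')
  [6] 1/8 → 1 ('a')
  [7] 8/19 → 1 ('a')
  [8] 19/5 → 4 ('adca')
  [9] 5/10 → 0 ('')
  [10] 10/25 → 1 ('b')
  [11] 25/13 → 2 ('bc')
  [12] 13/2 → 1 ('b')
  [13] 2/26 → 0 ('')
  [14] 26/21 → 1 ('c')
  [15] 21/0 → 2 ('ca')
  [16] 0/7 → 2 ('ca')
  [17] 7/4 → 2 ('ca')
  [18] 4/9 → 1 ('c')
  [19] 9/14 → 1 ('c')
  [20] 14/18 → 0 ('')
  [21] 18/20 → 1 ('d')
  [22] 20/6 → 3 ('dca')
  [23] 6/3 → 3 ('dca')
  [24] 3/17 → 1 ('d')
  [25] 17/16 → 2 ('dd')
  [26] 16/15 → 3 ('ddd')

n(n+1)/2 = 27·28/2 = 378
Σ LCP = 0 + 2 + 4 + 1 + 3 + 2 + 1 + 1 + 4 + 0 + 1 + 2 + 1 + 0 + 1 + 2 + 2 + 2 + 1 + 1 + 0 + 1 + 3 + 3 + 1 + 2 + 3 = 44
distinct = 378 − 44 = 334

334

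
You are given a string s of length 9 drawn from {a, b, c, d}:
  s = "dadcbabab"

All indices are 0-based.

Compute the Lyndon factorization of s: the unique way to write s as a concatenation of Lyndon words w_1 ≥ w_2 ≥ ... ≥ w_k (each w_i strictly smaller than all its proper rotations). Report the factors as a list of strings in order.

emit factor 1: 'd' (i=0, period=1)
emit factor 2: 'adcb' (i=1, period=4)
emit factor 3: 'ab' (i=5, period=2)
emit factor 4: 'ab' (i=7, period=2)

["d", "adcb", "ab", "ab"]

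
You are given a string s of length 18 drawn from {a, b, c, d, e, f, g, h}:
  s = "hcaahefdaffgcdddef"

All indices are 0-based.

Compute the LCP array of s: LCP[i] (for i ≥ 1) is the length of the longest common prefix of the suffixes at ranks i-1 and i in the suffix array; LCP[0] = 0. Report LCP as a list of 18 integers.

[0, 1, 1, 0, 1, 0, 1, 2, 1, 0, 2, 0, 1, 1, 1, 0, 0, 1]

sorted suffixes:
  #0 SA[0]=2  'aahefdaffgcdddef'
  #1 SA[1]=8  'affgcdddef'
  #2 SA[2]=3  'ahefdaffgcdddef'
  #3 SA[3]=1  'caahefdaffgcdddef'
  #4 SA[4]=12  'cdddef'
  #5 SA[5]=7  'daffgcdddef'
  #6 SA[6]=13  'dddef'
  #7 SA[7]=14  'ddef'
  #8 SA[8]=15  'def'
  #9 SA[9]=16  'ef'
  #10 SA[10]=5  'efdaffgcdddef'
  #11 SA[11]=17  'f'
  #12 SA[12]=6  'fdaffgcdddef'
  #13 SA[13]=9  'ffgcdddef'
  #14 SA[14]=10  'fgcdddef'
  #15 SA[15]=11  'gcdddef'
  #16 SA[16]=0  'hcaahefdaffgcdddef'
  #17 SA[17]=4  'hefdaffgcdddef'

SA = [2, 8, 3, 1, 12, 7, 13, 14, 15, 16, 5, 17, 6, 9, 10, 11, 0, 4]
i: (SA[i-1],SA[i]) lcp shared
  1: (2,8) 1 'a'
  2: (8,3) 1 'a'
  3: (3,1) 0 ''
  4: (1,12) 1 'c'
  5: (12,7) 0 ''
  6: (7,13) 1 'd'
  7: (13,14) 2 'dd'
  8: (14,15) 1 'd'
  9: (15,16) 0 ''
  10: (16,5) 2 'ef'
  11: (5,17) 0 ''
  12: (17,6) 1 'f'
  13: (6,9) 1 'f'
  14: (9,10) 1 'f'
  15: (10,11) 0 ''
  16: (11,0) 0 ''
  17: (0,4) 1 'h'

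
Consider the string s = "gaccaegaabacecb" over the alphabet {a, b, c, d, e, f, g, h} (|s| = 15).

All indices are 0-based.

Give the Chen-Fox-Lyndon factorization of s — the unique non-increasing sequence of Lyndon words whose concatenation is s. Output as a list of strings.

emit factor 1: 'g' (i=0, period=1)
emit factor 2: 'accaeg' (i=1, period=6)
emit factor 3: 'aabacecb' (i=7, period=8)

["g", "accaeg", "aabacecb"]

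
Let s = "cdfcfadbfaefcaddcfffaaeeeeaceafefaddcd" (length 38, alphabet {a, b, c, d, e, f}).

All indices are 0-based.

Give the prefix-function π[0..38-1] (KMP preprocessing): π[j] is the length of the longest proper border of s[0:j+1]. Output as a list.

[0, 0, 0, 1, 0, 0, 0, 0, 0, 0, 0, 0, 1, 0, 0, 0, 1, 0, 0, 0, 0, 0, 0, 0, 0, 0, 0, 1, 0, 0, 0, 0, 0, 0, 0, 0, 1, 2]

π[0] = 0
j=1 s[j]='d': π[1]=0 (border '')
j=2 s[j]='f': π[2]=0 (border '')
j=3 s[j]='c': π[3]=1 (border 'c')
j=4 s[j]='f': k: 1→0; π[4]=0 (border '')
j=5 s[j]='a': π[5]=0 (border '')
j=6 s[j]='d': π[6]=0 (border '')
j=7 s[j]='b': π[7]=0 (border '')
j=8 s[j]='f': π[8]=0 (border '')
j=9 s[j]='a': π[9]=0 (border '')
j=10 s[j]='e': π[10]=0 (border '')
j=11 s[j]='f': π[11]=0 (border '')
j=12 s[j]='c': π[12]=1 (border 'c')
j=13 s[j]='a': k: 1→0; π[13]=0 (border '')
j=14 s[j]='d': π[14]=0 (border '')
j=15 s[j]='d': π[15]=0 (border '')
j=16 s[j]='c': π[16]=1 (border 'c')
j=17 s[j]='f': k: 1→0; π[17]=0 (border '')
j=18 s[j]='f': π[18]=0 (border '')
j=19 s[j]='f': π[19]=0 (border '')
j=20 s[j]='a': π[20]=0 (border '')
j=21 s[j]='a': π[21]=0 (border '')
j=22 s[j]='e': π[22]=0 (border '')
j=23 s[j]='e': π[23]=0 (border '')
j=24 s[j]='e': π[24]=0 (border '')
j=25 s[j]='e': π[25]=0 (border '')
j=26 s[j]='a': π[26]=0 (border '')
j=27 s[j]='c': π[27]=1 (border 'c')
j=28 s[j]='e': k: 1→0; π[28]=0 (border '')
j=29 s[j]='a': π[29]=0 (border '')
j=30 s[j]='f': π[30]=0 (border '')
j=31 s[j]='e': π[31]=0 (border '')
j=32 s[j]='f': π[32]=0 (border '')
j=33 s[j]='a': π[33]=0 (border '')
j=34 s[j]='d': π[34]=0 (border '')
j=35 s[j]='d': π[35]=0 (border '')
j=36 s[j]='c': π[36]=1 (border 'c')
j=37 s[j]='d': π[37]=2 (border 'cd')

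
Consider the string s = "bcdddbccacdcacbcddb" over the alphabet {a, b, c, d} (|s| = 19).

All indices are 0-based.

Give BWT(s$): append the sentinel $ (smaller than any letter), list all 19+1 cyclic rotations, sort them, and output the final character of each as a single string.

rank  rotation              last
    0  $bcdddbccacdcacbcddb  b
    1  acbcddb$bcdddbccacdc  c
    2  acdcacbcddb$bcdddbcc  c
    3  b$bcdddbccacdcacbcdd  d
    4  bccacdcacbcddb$bcddd  d
    5  bcddb$bcdddbccacdcac  c
    6  bcdddbccacdcacbcddb$  $
    7  cacbcddb$bcdddbccacd  d
    8  cacdcacbcddb$bcdddbc  c
    9  cbcddb$bcdddbccacdca  a
   10  ccacdcacbcddb$bcdddb  b
   11  cdcacbcddb$bcdddbcca  a
   12  cddb$bcdddbccacdcacb  b
   13  cdddbccacdcacbcddb$b  b
   14  db$bcdddbccacdcacbcd  d
   15  dbccacdcacbcddb$bcdd  d
   16  dcacbcddb$bcdddbccac  c
   17  ddb$bcdddbccacdcacbc  c
   18  ddbccacdcacbcddb$bcd  d
   19  dddbccacdcacbcddb$bc  c

bccddc$dcababbddccdc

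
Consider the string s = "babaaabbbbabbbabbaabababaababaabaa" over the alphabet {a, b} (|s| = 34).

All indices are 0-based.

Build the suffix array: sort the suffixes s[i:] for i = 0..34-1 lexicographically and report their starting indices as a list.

rank | idx | suffix
   0 |  33 | a
   1 |  32 | aa
   2 |   3 | aaabbbbabbbabbaabababaababaabaa
   3 |  29 | aabaa
   4 |  24 | aababaabaa
   5 |  17 | aabababaababaabaa
   6 |   4 | aabbbbabbbabbaabababaababaabaa
   7 |  30 | abaa
   8 |   1 | abaaabbbbabbbabbaabababaababaabaa
   9 |  27 | abaabaa
  10 |  22 | abaababaabaa
  11 |  25 | ababaabaa
  12 |  20 | ababaababaabaa
  13 |  18 | abababaababaabaa
  14 |  14 | abbaabababaababaabaa
  15 |  10 | abbbabbaabababaababaabaa
  16 |   5 | abbbbabbbabbaabababaababaabaa
  17 |  31 | baa
  18 |   2 | baaabbbbabbbabbaabababaababaabaa
  19 |  28 | baabaa
  20 |  23 | baababaabaa
  21 |  16 | baabababaababaabaa
  22 |   0 | babaaabbbbabbbabbaabababaababaabaa
  23 |  26 | babaabaa
  24 |  21 | babaababaabaa
  25 |  19 | bababaababaabaa
  26 |  13 | babbaabababaababaabaa
  27 |   9 | babbbabbaabababaababaabaa
  28 |  15 | bbaabababaababaabaa
  29 |  12 | bbabbaabababaababaabaa
  30 |   8 | bbabbbabbaabababaababaabaa
  31 |  11 | bbbabbaabababaababaabaa
  32 |   7 | bbbabbbabbaabababaababaabaa
  33 |   6 | bbbbabbbabbaabababaababaabaa

[33, 32, 3, 29, 24, 17, 4, 30, 1, 27, 22, 25, 20, 18, 14, 10, 5, 31, 2, 28, 23, 16, 0, 26, 21, 19, 13, 9, 15, 12, 8, 11, 7, 6]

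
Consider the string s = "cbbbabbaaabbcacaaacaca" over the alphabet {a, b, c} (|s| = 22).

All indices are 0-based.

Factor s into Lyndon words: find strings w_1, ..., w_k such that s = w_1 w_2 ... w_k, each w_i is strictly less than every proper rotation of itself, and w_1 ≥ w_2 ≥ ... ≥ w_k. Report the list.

["c", "b", "b", "b", "abb", "aaabbcacaaacac", "a"]

emit factor 1: 'c' (i=0, period=1)
emit factor 2: 'b' (i=1, period=1)
emit factor 3: 'b' (i=2, period=1)
emit factor 4: 'b' (i=3, period=1)
emit factor 5: 'abb' (i=4, period=3)
emit factor 6: 'aaabbcacaaacac' (i=7, period=14)
emit factor 7: 'a' (i=21, period=1)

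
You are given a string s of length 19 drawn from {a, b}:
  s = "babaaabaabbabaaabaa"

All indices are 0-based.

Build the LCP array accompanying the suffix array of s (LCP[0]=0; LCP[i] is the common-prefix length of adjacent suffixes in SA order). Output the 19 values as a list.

[0, 1, 2, 6, 2, 5, 3, 1, 4, 8, 4, 2, 0, 3, 7, 3, 2, 9, 1]

rank | idx | suffix
   0 |  18 | a
   1 |  17 | aa
   2 |  13 | aaabaa
   3 |   3 | aaabaabbabaaabaa
   4 |  14 | aabaa
   5 |   4 | aabaabbabaaabaa
   6 |   7 | aabbabaaabaa
   7 |  15 | abaa
   8 |  11 | abaaabaa
   9 |   1 | abaaabaabbabaaabaa
  10 |   5 | abaabbabaaabaa
  11 |   8 | abbabaaabaa
  12 |  16 | baa
  13 |  12 | baaabaa
  14 |   2 | baaabaabbabaaabaa
  15 |   6 | baabbabaaabaa
  16 |  10 | babaaabaa
  17 |   0 | babaaabaabbabaaabaa
  18 |   9 | bbabaaabaa

SA = [18, 17, 13, 3, 14, 4, 7, 15, 11, 1, 5, 8, 16, 12, 2, 6, 10, 0, 9]
[i] adj suffixes → lcp
  [1] 18/17 → 1 ('a')
  [2] 17/13 → 2 ('aa')
  [3] 13/3 → 6 ('aaabaa')
  [4] 3/14 → 2 ('aa')
  [5] 14/4 → 5 ('aabaa')
  [6] 4/7 → 3 ('aab')
  [7] 7/15 → 1 ('a')
  [8] 15/11 → 4 ('abaa')
  [9] 11/1 → 8 ('abaaabaa')
  [10] 1/5 → 4 ('abaa')
  [11] 5/8 → 2 ('ab')
  [12] 8/16 → 0 ('')
  [13] 16/12 → 3 ('baa')
  [14] 12/2 → 7 ('baaabaa')
  [15] 2/6 → 3 ('baa')
  [16] 6/10 → 2 ('ba')
  [17] 10/0 → 9 ('babaaabaa')
  [18] 0/9 → 1 ('b')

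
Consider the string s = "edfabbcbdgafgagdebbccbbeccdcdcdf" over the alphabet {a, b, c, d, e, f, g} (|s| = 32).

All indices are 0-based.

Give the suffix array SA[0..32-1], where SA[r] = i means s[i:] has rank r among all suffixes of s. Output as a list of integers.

rank→(start, suffix):
  0 → (3, 'abbcbdgafgagdebbccbbeccdcdcdf')
  1 → (10, 'afgagdebbccbbeccdcdcdf')
  2 → (13, 'agdebbccbbeccdcdcdf')
  3 → (4, 'bbcbdgafgagdebbccbbeccdcdcdf')
  4 → (17, 'bbccbbeccdcdcdf')
  5 → (21, 'bbeccdcdcdf')
  6 → (5, 'bcbdgafgagdebbccbbeccdcdcdf')
  7 → (18, 'bccbbeccdcdcdf')
  8 → (7, 'bdgafgagdebbccbbeccdcdcdf')
  9 → (22, 'beccdcdcdf')
  10 → (20, 'cbbeccdcdcdf')
  11 → (6, 'cbdgafgagdebbccbbeccdcdcdf')
  12 → (19, 'ccbbeccdcdcdf')
  13 → (24, 'ccdcdcdf')
  14 → (25, 'cdcdcdf')
  15 → (27, 'cdcdf')
  16 → (29, 'cdf')
  17 → (26, 'dcdcdf')
  18 → (28, 'dcdf')
  19 → (15, 'debbccbbeccdcdcdf')
  20 → (30, 'df')
  21 → (1, 'dfabbcbdgafgagdebbccbbeccdcdcdf')
  22 → (8, 'dgafgagdebbccbbeccdcdcdf')
  23 → (16, 'ebbccbbeccdcdcdf')
  24 → (23, 'eccdcdcdf')
  25 → (0, 'edfabbcbdgafgagdebbccbbeccdcdcdf')
  26 → (31, 'f')
  27 → (2, 'fabbcbdgafgagdebbccbbeccdcdcdf')
  28 → (11, 'fgagdebbccbbeccdcdcdf')
  29 → (9, 'gafgagdebbccbbeccdcdcdf')
  30 → (12, 'gagdebbccbbeccdcdcdf')
  31 → (14, 'gdebbccbbeccdcdcdf')

[3, 10, 13, 4, 17, 21, 5, 18, 7, 22, 20, 6, 19, 24, 25, 27, 29, 26, 28, 15, 30, 1, 8, 16, 23, 0, 31, 2, 11, 9, 12, 14]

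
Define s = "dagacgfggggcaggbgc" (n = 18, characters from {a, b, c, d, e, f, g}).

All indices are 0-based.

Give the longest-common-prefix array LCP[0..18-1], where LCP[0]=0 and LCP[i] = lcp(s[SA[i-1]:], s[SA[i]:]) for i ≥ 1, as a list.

[0, 1, 2, 0, 0, 1, 1, 0, 0, 0, 1, 1, 2, 1, 1, 2, 2, 3]

rank | idx | suffix
   0 |   3 | acgfggggcaggbgc
   1 |   1 | agacgfggggcaggbgc
   2 |  12 | aggbgc
   3 |  15 | bgc
   4 |  17 | c
   5 |  11 | caggbgc
   6 |   4 | cgfggggcaggbgc
   7 |   0 | dagacgfggggcaggbgc
   8 |   6 | fggggcaggbgc
   9 |   2 | gacgfggggcaggbgc
  10 |  14 | gbgc
  11 |  16 | gc
  12 |  10 | gcaggbgc
  13 |   5 | gfggggcaggbgc
  14 |  13 | ggbgc
  15 |   9 | ggcaggbgc
  16 |   8 | gggcaggbgc
  17 |   7 | ggggcaggbgc

SA = [3, 1, 12, 15, 17, 11, 4, 0, 6, 2, 14, 16, 10, 5, 13, 9, 8, 7]
rank  pair      lcp
   1  s[3:],s[1:]  1  'a'
   2  s[1:],s[12:]  2  'ag'
   3  s[12:],s[15:]  0  ''
   4  s[15:],s[17:]  0  ''
   5  s[17:],s[11:]  1  'c'
   6  s[11:],s[4:]  1  'c'
   7  s[4:],s[0:]  0  ''
   8  s[0:],s[6:]  0  ''
   9  s[6:],s[2:]  0  ''
  10  s[2:],s[14:]  1  'g'
  11  s[14:],s[16:]  1  'g'
  12  s[16:],s[10:]  2  'gc'
  13  s[10:],s[5:]  1  'g'
  14  s[5:],s[13:]  1  'g'
  15  s[13:],s[9:]  2  'gg'
  16  s[9:],s[8:]  2  'gg'
  17  s[8:],s[7:]  3  'ggg'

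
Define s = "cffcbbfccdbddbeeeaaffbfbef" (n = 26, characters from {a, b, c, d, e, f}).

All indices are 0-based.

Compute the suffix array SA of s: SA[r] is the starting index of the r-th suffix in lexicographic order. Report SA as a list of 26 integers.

rank | idx | suffix
   0 |  17 | aaffbfbef
   1 |  18 | affbfbef
   2 |   4 | bbfccdbddbeeeaaffbfbef
   3 |  10 | bddbeeeaaffbfbef
   4 |  13 | beeeaaffbfbef
   5 |  23 | bef
   6 |  21 | bfbef
   7 |   5 | bfccdbddbeeeaaffbfbef
   8 |   3 | cbbfccdbddbeeeaaffbfbef
   9 |   7 | ccdbddbeeeaaffbfbef
  10 |   8 | cdbddbeeeaaffbfbef
  11 |   0 | cffcbbfccdbddbeeeaaffbfbef
  12 |   9 | dbddbeeeaaffbfbef
  13 |  12 | dbeeeaaffbfbef
  14 |  11 | ddbeeeaaffbfbef
  15 |  16 | eaaffbfbef
  16 |  15 | eeaaffbfbef
  17 |  14 | eeeaaffbfbef
  18 |  24 | ef
  19 |  25 | f
  20 |  22 | fbef
  21 |  20 | fbfbef
  22 |   2 | fcbbfccdbddbeeeaaffbfbef
  23 |   6 | fccdbddbeeeaaffbfbef
  24 |  19 | ffbfbef
  25 |   1 | ffcbbfccdbddbeeeaaffbfbef

[17, 18, 4, 10, 13, 23, 21, 5, 3, 7, 8, 0, 9, 12, 11, 16, 15, 14, 24, 25, 22, 20, 2, 6, 19, 1]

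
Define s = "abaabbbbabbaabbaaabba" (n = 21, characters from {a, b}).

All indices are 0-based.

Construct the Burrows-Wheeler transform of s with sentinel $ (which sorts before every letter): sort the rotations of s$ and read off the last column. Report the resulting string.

abbabb$aababbbabaaabba

rank  rotation                last
    0  $abaabbbbabbaabbaaabba  a
    1  a$abaabbbbabbaabbaaabb  b
    2  aaabba$abaabbbbabbaabb  b
    3  aabba$abaabbbbabbaabba  a
    4  aabbaaabba$abaabbbbabb  b
    5  aabbbbabbaabbaaabba$ab  b
    6  abaabbbbabbaabbaaabba$  $
    7  abba$abaabbbbabbaabbaa  a
    8  abbaaabba$abaabbbbabba  a
    9  abbaabbaaabba$abaabbbb  b
   10  abbbbabbaabbaaabba$aba  a
   11  ba$abaabbbbabbaabbaaab  b
   12  baaabba$abaabbbbabbaab  b
   13  baabbaaabba$abaabbbbab  b
   14  baabbbbabbaabbaaabba$a  a
   15  babbaabbaaabba$abaabbb  b
   16  bba$abaabbbbabbaabbaaa  a
   17  bbaaabba$abaabbbbabbaa  a
   18  bbaabbaaabba$abaabbbba  a
   19  bbabbaabbaaabba$abaabb  b
   20  bbbabbaabbaaabba$abaab  b
   21  bbbbabbaabbaaabba$abaa  a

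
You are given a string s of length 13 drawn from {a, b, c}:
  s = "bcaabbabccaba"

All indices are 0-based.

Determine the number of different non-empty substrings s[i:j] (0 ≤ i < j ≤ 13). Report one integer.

rank→(start, suffix):
  0 → (12, 'a')
  1 → (2, 'aabbabccaba')
  2 → (10, 'aba')
  3 → (3, 'abbabccaba')
  4 → (6, 'abccaba')
  5 → (11, 'ba')
  6 → (5, 'babccaba')
  7 → (4, 'bbabccaba')
  8 → (0, 'bcaabbabccaba')
  9 → (7, 'bccaba')
  10 → (1, 'caabbabccaba')
  11 → (9, 'caba')
  12 → (8, 'ccaba')

SA = [12, 2, 10, 3, 6, 11, 5, 4, 0, 7, 1, 9, 8]
i: (SA[i-1],SA[i]) lcp shared
  1: (12,2) 1 'a'
  2: (2,10) 1 'a'
  3: (10,3) 2 'ab'
  4: (3,6) 2 'ab'
  5: (6,11) 0 ''
  6: (11,5) 2 'ba'
  7: (5,4) 1 'b'
  8: (4,0) 1 'b'
  9: (0,7) 2 'bc'
  10: (7,1) 0 ''
  11: (1,9) 2 'ca'
  12: (9,8) 1 'c'

n(n+1)/2 = 13·14/2 = 91
Σ LCP = 0 + 1 + 1 + 2 + 2 + 0 + 2 + 1 + 1 + 2 + 0 + 2 + 1 = 15
distinct = 91 − 15 = 76

76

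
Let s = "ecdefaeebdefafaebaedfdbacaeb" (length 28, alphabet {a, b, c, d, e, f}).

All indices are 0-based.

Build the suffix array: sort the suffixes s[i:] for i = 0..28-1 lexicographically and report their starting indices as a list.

rank | idx | suffix
   0 |  23 | acaeb
   1 |  25 | aeb
   2 |  14 | aebaedfdbacaeb
   3 |  17 | aedfdbacaeb
   4 |   5 | aeebdefafaebaedfdbacaeb
   5 |  12 | afaebaedfdbacaeb
   6 |  27 | b
   7 |  22 | bacaeb
   8 |  16 | baedfdbacaeb
   9 |   8 | bdefafaebaedfdbacaeb
  10 |  24 | caeb
  11 |   1 | cdefaeebdefafaebaedfdbacaeb
  12 |  21 | dbacaeb
  13 |   2 | defaeebdefafaebaedfdbacaeb
  14 |   9 | defafaebaedfdbacaeb
  15 |  19 | dfdbacaeb
  16 |  26 | eb
  17 |  15 | ebaedfdbacaeb
  18 |   7 | ebdefafaebaedfdbacaeb
  19 |   0 | ecdefaeebdefafaebaedfdbacaeb
  20 |  18 | edfdbacaeb
  21 |   6 | eebdefafaebaedfdbacaeb
  22 |   3 | efaeebdefafaebaedfdbacaeb
  23 |  10 | efafaebaedfdbacaeb
  24 |  13 | faebaedfdbacaeb
  25 |   4 | faeebdefafaebaedfdbacaeb
  26 |  11 | fafaebaedfdbacaeb
  27 |  20 | fdbacaeb

[23, 25, 14, 17, 5, 12, 27, 22, 16, 8, 24, 1, 21, 2, 9, 19, 26, 15, 7, 0, 18, 6, 3, 10, 13, 4, 11, 20]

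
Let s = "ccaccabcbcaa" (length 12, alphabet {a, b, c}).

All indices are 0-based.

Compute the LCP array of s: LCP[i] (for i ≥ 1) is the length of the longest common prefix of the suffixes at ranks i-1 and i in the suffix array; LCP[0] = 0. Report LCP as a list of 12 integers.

sorted suffixes:
  #0 SA[0]=11  'a'
  #1 SA[1]=10  'aa'
  #2 SA[2]=5  'abcbcaa'
  #3 SA[3]=2  'accabcbcaa'
  #4 SA[4]=8  'bcaa'
  #5 SA[5]=6  'bcbcaa'
  #6 SA[6]=9  'caa'
  #7 SA[7]=4  'cabcbcaa'
  #8 SA[8]=1  'caccabcbcaa'
  #9 SA[9]=7  'cbcaa'
  #10 SA[10]=3  'ccabcbcaa'
  #11 SA[11]=0  'ccaccabcbcaa'

SA = [11, 10, 5, 2, 8, 6, 9, 4, 1, 7, 3, 0]
rank  pair      lcp
   1  s[11:],s[10:]  1  'a'
   2  s[10:],s[5:]  1  'a'
   3  s[5:],s[2:]  1  'a'
   4  s[2:],s[8:]  0  ''
   5  s[8:],s[6:]  2  'bc'
   6  s[6:],s[9:]  0  ''
   7  s[9:],s[4:]  2  'ca'
   8  s[4:],s[1:]  2  'ca'
   9  s[1:],s[7:]  1  'c'
  10  s[7:],s[3:]  1  'c'
  11  s[3:],s[0:]  3  'cca'

[0, 1, 1, 1, 0, 2, 0, 2, 2, 1, 1, 3]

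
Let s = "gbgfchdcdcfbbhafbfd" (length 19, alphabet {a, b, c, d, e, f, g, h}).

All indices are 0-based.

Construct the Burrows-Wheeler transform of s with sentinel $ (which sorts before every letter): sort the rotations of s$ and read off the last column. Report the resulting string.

dhffgbddffhccagb$bbc

rank  rotation              last
    0  $gbgfchdcdcfbbhafbfd  d
    1  afbfd$gbgfchdcdcfbbh  h
    2  bbhafbfd$gbgfchdcdcf  f
    3  bfd$gbgfchdcdcfbbhaf  f
    4  bgfchdcdcfbbhafbfd$g  g
    5  bhafbfd$gbgfchdcdcfb  b
    6  cdcfbbhafbfd$gbgfchd  d
    7  cfbbhafbfd$gbgfchdcd  d
    8  chdcdcfbbhafbfd$gbgf  f
    9  d$gbgfchdcdcfbbhafbf  f
   10  dcdcfbbhafbfd$gbgfch  h
   11  dcfbbhafbfd$gbgfchdc  c
   12  fbbhafbfd$gbgfchdcdc  c
   13  fbfd$gbgfchdcdcfbbha  a
   14  fchdcdcfbbhafbfd$gbg  g
   15  fd$gbgfchdcdcfbbhafb  b
   16  gbgfchdcdcfbbhafbfd$  $
   17  gfchdcdcfbbhafbfd$gb  b
   18  hafbfd$gbgfchdcdcfbb  b
   19  hdcdcfbbhafbfd$gbgfc  c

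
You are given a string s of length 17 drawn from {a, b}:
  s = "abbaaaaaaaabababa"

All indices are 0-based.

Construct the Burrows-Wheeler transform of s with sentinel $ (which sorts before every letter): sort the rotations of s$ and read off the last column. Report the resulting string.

abbaaaaaabba$abaaa

rank  rotation            last
    0  $abbaaaaaaaabababa  a
    1  a$abbaaaaaaaababab  b
    2  aaaaaaaabababa$abb  b
    3  aaaaaaabababa$abba  a
    4  aaaaaabababa$abbaa  a
    5  aaaaabababa$abbaaa  a
    6  aaaabababa$abbaaaa  a
    7  aaabababa$abbaaaaa  a
    8  aabababa$abbaaaaaa  a
    9  aba$abbaaaaaaaabab  b
   10  ababa$abbaaaaaaaab  b
   11  abababa$abbaaaaaaa  a
   12  abbaaaaaaaabababa$  $
   13  ba$abbaaaaaaaababa  a
   14  baaaaaaaabababa$ab  b
   15  baba$abbaaaaaaaaba  a
   16  bababa$abbaaaaaaaa  a
   17  bbaaaaaaaabababa$a  a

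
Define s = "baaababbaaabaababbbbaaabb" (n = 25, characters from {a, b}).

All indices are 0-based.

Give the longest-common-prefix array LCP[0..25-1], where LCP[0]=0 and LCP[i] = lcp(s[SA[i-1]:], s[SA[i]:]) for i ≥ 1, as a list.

rank→(start, suffix):
  0 → (8, 'aaabaababbbbaaabb')
  1 → (1, 'aaababbaaabaababbbbaaabb')
  2 → (20, 'aaabb')
  3 → (9, 'aabaababbbbaaabb')
  4 → (2, 'aababbaaabaababbbbaaabb')
  5 → (12, 'aababbbbaaabb')
  6 → (21, 'aabb')
  7 → (10, 'abaababbbbaaabb')
  8 → (3, 'ababbaaabaababbbbaaabb')
  9 → (13, 'ababbbbaaabb')
  10 → (22, 'abb')
  11 → (5, 'abbaaabaababbbbaaabb')
  12 → (15, 'abbbbaaabb')
  13 → (24, 'b')
  14 → (7, 'baaabaababbbbaaabb')
  15 → (0, 'baaababbaaabaababbbbaaabb')
  16 → (19, 'baaabb')
  17 → (11, 'baababbbbaaabb')
  18 → (4, 'babbaaabaababbbbaaabb')
  19 → (14, 'babbbbaaabb')
  20 → (23, 'bb')
  21 → (6, 'bbaaabaababbbbaaabb')
  22 → (18, 'bbaaabb')
  23 → (17, 'bbbaaabb')
  24 → (16, 'bbbbaaabb')

SA = [8, 1, 20, 9, 2, 12, 21, 10, 3, 13, 22, 5, 15, 24, 7, 0, 19, 11, 4, 14, 23, 6, 18, 17, 16]
rank  pair      lcp
   1  s[8:],s[1:]  5  'aaaba'
   2  s[1:],s[20:]  4  'aaab'
   3  s[20:],s[9:]  2  'aa'
   4  s[9:],s[2:]  4  'aaba'
   5  s[2:],s[12:]  6  'aababb'
   6  s[12:],s[21:]  3  'aab'
   7  s[21:],s[10:]  1  'a'
   8  s[10:],s[3:]  3  'aba'
   9  s[3:],s[13:]  5  'ababb'
  10  s[13:],s[22:]  2  'ab'
  11  s[22:],s[5:]  3  'abb'
  12  s[5:],s[15:]  3  'abb'
  13  s[15:],s[24:]  0  ''
  14  s[24:],s[7:]  1  'b'
  15  s[7:],s[0:]  6  'baaaba'
  16  s[0:],s[19:]  5  'baaab'
  17  s[19:],s[11:]  3  'baa'
  18  s[11:],s[4:]  2  'ba'
  19  s[4:],s[14:]  4  'babb'
  20  s[14:],s[23:]  1  'b'
  21  s[23:],s[6:]  2  'bb'
  22  s[6:],s[18:]  6  'bbaaab'
  23  s[18:],s[17:]  2  'bb'
  24  s[17:],s[16:]  3  'bbb'

[0, 5, 4, 2, 4, 6, 3, 1, 3, 5, 2, 3, 3, 0, 1, 6, 5, 3, 2, 4, 1, 2, 6, 2, 3]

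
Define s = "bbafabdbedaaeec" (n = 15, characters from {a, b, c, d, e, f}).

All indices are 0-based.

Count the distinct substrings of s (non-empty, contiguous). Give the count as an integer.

111

sorted suffixes:
  #0 SA[0]=10  'aaeec'
  #1 SA[1]=4  'abdbedaaeec'
  #2 SA[2]=11  'aeec'
  #3 SA[3]=2  'afabdbedaaeec'
  #4 SA[4]=1  'bafabdbedaaeec'
  #5 SA[5]=0  'bbafabdbedaaeec'
  #6 SA[6]=5  'bdbedaaeec'
  #7 SA[7]=7  'bedaaeec'
  #8 SA[8]=14  'c'
  #9 SA[9]=9  'daaeec'
  #10 SA[10]=6  'dbedaaeec'
  #11 SA[11]=13  'ec'
  #12 SA[12]=8  'edaaeec'
  #13 SA[13]=12  'eec'
  #14 SA[14]=3  'fabdbedaaeec'

SA = [10, 4, 11, 2, 1, 0, 5, 7, 14, 9, 6, 13, 8, 12, 3]
rank  pair      lcp
   1  s[10:],s[4:]  1  'a'
   2  s[4:],s[11:]  1  'a'
   3  s[11:],s[2:]  1  'a'
   4  s[2:],s[1:]  0  ''
   5  s[1:],s[0:]  1  'b'
   6  s[0:],s[5:]  1  'b'
   7  s[5:],s[7:]  1  'b'
   8  s[7:],s[14:]  0  ''
   9  s[14:],s[9:]  0  ''
  10  s[9:],s[6:]  1  'd'
  11  s[6:],s[13:]  0  ''
  12  s[13:],s[8:]  1  'e'
  13  s[8:],s[12:]  1  'e'
  14  s[12:],s[3:]  0  ''

n(n+1)/2 = 15·16/2 = 120
Σ LCP = 0 + 1 + 1 + 1 + 0 + 1 + 1 + 1 + 0 + 0 + 1 + 0 + 1 + 1 + 0 = 9
distinct = 120 − 9 = 111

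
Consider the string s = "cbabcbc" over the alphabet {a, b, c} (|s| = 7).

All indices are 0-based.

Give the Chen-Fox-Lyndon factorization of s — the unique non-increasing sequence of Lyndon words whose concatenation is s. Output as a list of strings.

emit factor 1: 'c' (i=0, period=1)
emit factor 2: 'b' (i=1, period=1)
emit factor 3: 'abcbc' (i=2, period=5)

["c", "b", "abcbc"]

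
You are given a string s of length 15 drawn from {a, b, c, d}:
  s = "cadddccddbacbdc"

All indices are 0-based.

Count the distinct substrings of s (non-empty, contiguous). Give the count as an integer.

sorted suffixes:
  #0 SA[0]=10  'acbdc'
  #1 SA[1]=1  'adddccddbacbdc'
  #2 SA[2]=9  'bacbdc'
  #3 SA[3]=12  'bdc'
  #4 SA[4]=14  'c'
  #5 SA[5]=0  'cadddccddbacbdc'
  #6 SA[6]=11  'cbdc'
  #7 SA[7]=5  'ccddbacbdc'
  #8 SA[8]=6  'cddbacbdc'
  #9 SA[9]=8  'dbacbdc'
  #10 SA[10]=13  'dc'
  #11 SA[11]=4  'dccddbacbdc'
  #12 SA[12]=7  'ddbacbdc'
  #13 SA[13]=3  'ddccddbacbdc'
  #14 SA[14]=2  'dddccddbacbdc'

SA = [10, 1, 9, 12, 14, 0, 11, 5, 6, 8, 13, 4, 7, 3, 2]
[i] adj suffixes → lcp
  [1] 10/1 → 1 ('a')
  [2] 1/9 → 0 ('')
  [3] 9/12 → 1 ('b')
  [4] 12/14 → 0 ('')
  [5] 14/0 → 1 ('c')
  [6] 0/11 → 1 ('c')
  [7] 11/5 → 1 ('c')
  [8] 5/6 → 1 ('c')
  [9] 6/8 → 0 ('')
  [10] 8/13 → 1 ('d')
  [11] 13/4 → 2 ('dc')
  [12] 4/7 → 1 ('d')
  [13] 7/3 → 2 ('dd')
  [14] 3/2 → 2 ('dd')

n(n+1)/2 = 15·16/2 = 120
Σ LCP = 0 + 1 + 0 + 1 + 0 + 1 + 1 + 1 + 1 + 0 + 1 + 2 + 1 + 2 + 2 = 14
distinct = 120 − 14 = 106

106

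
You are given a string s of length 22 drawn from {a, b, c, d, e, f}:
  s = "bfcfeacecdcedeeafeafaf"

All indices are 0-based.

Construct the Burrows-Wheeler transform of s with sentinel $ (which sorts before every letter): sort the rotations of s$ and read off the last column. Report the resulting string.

fefee$eadfceffeccdaabca

rank  rotation                 last
    0  $bfcfeacecdcedeeafeafaf  f
    1  acecdcedeeafeafaf$bfcfe  e
    2  af$bfcfeacecdcedeeafeaf  f
    3  afaf$bfcfeacecdcedeeafe  e
    4  afeafaf$bfcfeacecdcedee  e
    5  bfcfeacecdcedeeafeafaf$  $
    6  cdcedeeafeafaf$bfcfeace  e
    7  cecdcedeeafeafaf$bfcfea  a
    8  cedeeafeafaf$bfcfeacecd  d
    9  cfeacecdcedeeafeafaf$bf  f
   10  dcedeeafeafaf$bfcfeacec  c
   11  deeafeafaf$bfcfeacecdce  e
   12  eacecdcedeeafeafaf$bfcf  f
   13  eafaf$bfcfeacecdcedeeaf  f
   14  eafeafaf$bfcfeacecdcede  e
   15  ecdcedeeafeafaf$bfcfeac  c
   16  edeeafeafaf$bfcfeacecdc  c
   17  eeafeafaf$bfcfeacecdced  d
   18  f$bfcfeacecdcedeeafeafa  a
   19  faf$bfcfeacecdcedeeafea  a
   20  fcfeacecdcedeeafeafaf$b  b
   21  feacecdcedeeafeafaf$bfc  c
   22  feafaf$bfcfeacecdcedeea  a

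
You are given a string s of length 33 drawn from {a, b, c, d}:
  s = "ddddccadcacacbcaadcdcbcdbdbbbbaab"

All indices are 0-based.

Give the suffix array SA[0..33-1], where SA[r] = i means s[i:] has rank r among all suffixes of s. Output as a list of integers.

[30, 15, 31, 9, 11, 6, 16, 32, 29, 28, 27, 26, 13, 21, 24, 14, 8, 10, 5, 12, 20, 4, 22, 18, 25, 23, 7, 19, 3, 17, 2, 1, 0]

sorted suffixes:
  #0 SA[0]=30  'aab'
  #1 SA[1]=15  'aadcdcbcdbdbbbbaab'
  #2 SA[2]=31  'ab'
  #3 SA[3]=9  'acacbcaadcdcbcdbdbbbbaab'
  #4 SA[4]=11  'acbcaadcdcbcdbdbbbbaab'
  #5 SA[5]=6  'adcacacbcaadcdcbcdbdbbbbaab'
  #6 SA[6]=16  'adcdcbcdbdbbbbaab'
  #7 SA[7]=32  'b'
  #8 SA[8]=29  'baab'
  #9 SA[9]=28  'bbaab'
  #10 SA[10]=27  'bbbaab'
  #11 SA[11]=26  'bbbbaab'
  #12 SA[12]=13  'bcaadcdcbcdbdbbbbaab'
  #13 SA[13]=21  'bcdbdbbbbaab'
  #14 SA[14]=24  'bdbbbbaab'
  #15 SA[15]=14  'caadcdcbcdbdbbbbaab'
  #16 SA[16]=8  'cacacbcaadcdcbcdbdbbbbaab'
  #17 SA[17]=10  'cacbcaadcdcbcdbdbbbbaab'
  #18 SA[18]=5  'cadcacacbcaadcdcbcdbdbbbbaab'
  #19 SA[19]=12  'cbcaadcdcbcdbdbbbbaab'
  #20 SA[20]=20  'cbcdbdbbbbaab'
  #21 SA[21]=4  'ccadcacacbcaadcdcbcdbdbbbbaab'
  #22 SA[22]=22  'cdbdbbbbaab'
  #23 SA[23]=18  'cdcbcdbdbbbbaab'
  #24 SA[24]=25  'dbbbbaab'
  #25 SA[25]=23  'dbdbbbbaab'
  #26 SA[26]=7  'dcacacbcaadcdcbcdbdbbbbaab'
  #27 SA[27]=19  'dcbcdbdbbbbaab'
  #28 SA[28]=3  'dccadcacacbcaadcdcbcdbdbbbbaab'
  #29 SA[29]=17  'dcdcbcdbdbbbbaab'
  #30 SA[30]=2  'ddccadcacacbcaadcdcbcdbdbbbbaab'
  #31 SA[31]=1  'dddccadcacacbcaadcdcbcdbdbbbbaab'
  #32 SA[32]=0  'ddddccadcacacbcaadcdcbcdbdbbbbaab'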